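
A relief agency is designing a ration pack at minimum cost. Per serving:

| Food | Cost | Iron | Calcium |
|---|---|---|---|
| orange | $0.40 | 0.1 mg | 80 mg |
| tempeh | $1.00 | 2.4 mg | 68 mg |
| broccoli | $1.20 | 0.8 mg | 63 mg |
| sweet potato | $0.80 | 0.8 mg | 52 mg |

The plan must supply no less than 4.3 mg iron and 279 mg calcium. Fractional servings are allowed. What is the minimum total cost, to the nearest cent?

Minimising a linear cost over {iron ≥ 4.3, calcium ≥ 279, servings ≥ 0} — the optimum is at a vertex, using one or two foods.
orange only: max(4.3/0.1, 279/80) = 43 servings → $17.20.
tempeh only: max(4.3/2.4, 279/68) = 4.103 servings → $4.10.
broccoli only: max(4.3/0.8, 279/63) = 5.375 servings → $6.45.
sweet potato only: max(4.3/0.8, 279/52) = 5.375 servings → $4.30.
orange + tempeh with both tight: 2.037 servings and 1.707 servings → $2.52.
orange + broccoli with both targets exact would need a negative amount; discard.
orange + sweet potato with both targets exact would need a negative amount; discard.
tempeh + broccoli with both tight: 0.4928 servings and 3.897 servings → $5.17.
tempeh + sweet potato with both tight: 0.005682 servings and 5.358 servings → $4.29.
broccoli + sweet potato: the both-tight solution has a negative serving — not a feasible corner.
The minimum over all feasible corners is $2.52.

$2.52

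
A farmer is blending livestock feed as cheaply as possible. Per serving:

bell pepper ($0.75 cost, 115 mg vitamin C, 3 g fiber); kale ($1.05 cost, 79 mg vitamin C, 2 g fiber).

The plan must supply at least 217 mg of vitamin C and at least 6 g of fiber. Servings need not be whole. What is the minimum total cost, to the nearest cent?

$1.50

For a min-cost LP with two ≥-constraints, a basic feasible solution has at most two positive variables.
bell pepper only: max(217/115, 6/3) = 2 servings → $1.50.
kale only: max(217/79, 6/2) = 3 servings → $3.15.
bell pepper + kale with both targets exact would need a negative amount; discard.
The minimum over all feasible corners is $1.50.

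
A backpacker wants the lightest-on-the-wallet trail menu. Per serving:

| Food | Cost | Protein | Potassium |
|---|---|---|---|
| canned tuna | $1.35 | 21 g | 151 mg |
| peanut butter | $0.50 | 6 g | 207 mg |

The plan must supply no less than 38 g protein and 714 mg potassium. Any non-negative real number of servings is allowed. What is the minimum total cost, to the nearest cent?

Minimising a linear cost over {protein ≥ 38, potassium ≥ 714, servings ≥ 0} — the optimum is at a vertex, using one or two foods.
canned tuna only: max(38/21, 714/151) = 4.728 servings → $6.38.
peanut butter only: max(38/6, 714/207) = 6.333 servings → $3.17.
canned tuna + peanut butter with both tight: 1.041 servings and 2.69 servings → $2.75.
So the least-cost plan costs $2.75.

$2.75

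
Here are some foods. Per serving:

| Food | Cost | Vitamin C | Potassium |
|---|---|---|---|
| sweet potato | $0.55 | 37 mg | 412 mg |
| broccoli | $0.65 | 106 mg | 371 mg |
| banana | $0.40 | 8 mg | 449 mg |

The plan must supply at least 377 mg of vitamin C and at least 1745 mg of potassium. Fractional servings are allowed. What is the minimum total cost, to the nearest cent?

$2.67

Minimising a linear cost over {vitamin C ≥ 377, potassium ≥ 1745, servings ≥ 0} — the optimum is at a vertex, using one or two foods.
sweet potato only: max(377/37, 1745/412) = 10.19 servings → $5.60.
broccoli only: max(377/106, 1745/371) = 4.704 servings → $3.06.
banana only: max(377/8, 1745/449) = 47.12 servings → $18.85.
sweet potato + broccoli with both tight: 1.506 servings and 3.031 servings → $2.80.
sweet potato + banana: the both-tight solution has a negative serving — not a feasible corner.
broccoli + banana with both tight: 3.48 servings and 1.011 servings → $2.67.
Cheapest feasible corner: $2.67.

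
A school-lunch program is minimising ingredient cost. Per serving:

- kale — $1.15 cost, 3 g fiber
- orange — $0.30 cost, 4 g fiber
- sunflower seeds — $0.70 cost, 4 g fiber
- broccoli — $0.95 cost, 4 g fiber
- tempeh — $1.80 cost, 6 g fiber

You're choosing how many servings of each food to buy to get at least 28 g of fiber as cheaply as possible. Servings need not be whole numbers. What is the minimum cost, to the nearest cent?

$2.10

Cost per g of fiber: orange $0.0750, sunflower seeds $0.1750, broccoli $0.2375, tempeh $0.3000, kale $0.3833.
With no serving limits, use only orange: 28 g / 4 g = 7 servings × $0.30 = $2.10.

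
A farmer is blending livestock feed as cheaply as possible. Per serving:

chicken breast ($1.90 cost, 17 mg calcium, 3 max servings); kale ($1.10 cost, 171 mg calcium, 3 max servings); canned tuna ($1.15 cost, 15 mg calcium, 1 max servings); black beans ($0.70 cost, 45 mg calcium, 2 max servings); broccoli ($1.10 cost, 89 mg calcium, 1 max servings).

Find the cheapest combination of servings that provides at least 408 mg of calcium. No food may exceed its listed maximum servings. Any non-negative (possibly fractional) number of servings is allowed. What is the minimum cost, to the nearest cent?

Cost per mg of calcium: kale $0.0064, broccoli $0.0124, black beans $0.0156, canned tuna $0.0767, chicken breast $0.1118.
Take 2.386 servings of kale: +408.0 mg calcium for $2.62 (total $2.62, still need 0.0 mg).
Filling from the cheapest source first is optimal under one linear minimum: $2.62.

$2.62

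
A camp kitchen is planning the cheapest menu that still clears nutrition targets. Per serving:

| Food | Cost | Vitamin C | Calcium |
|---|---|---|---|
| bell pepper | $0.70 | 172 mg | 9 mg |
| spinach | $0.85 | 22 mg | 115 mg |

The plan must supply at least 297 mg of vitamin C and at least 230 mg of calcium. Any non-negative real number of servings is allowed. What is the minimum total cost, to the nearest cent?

This is a tiny linear program; its minimum lies at a vertex of the feasible set. List the vertices and price them.
bell pepper only: max(297/172, 230/9) = 25.56 servings → $17.89.
spinach only: max(297/22, 230/115) = 13.5 servings → $11.47.
bell pepper + spinach with both tight: 1.486 servings and 1.884 servings → $2.64.
Cheapest feasible corner: $2.64.

$2.64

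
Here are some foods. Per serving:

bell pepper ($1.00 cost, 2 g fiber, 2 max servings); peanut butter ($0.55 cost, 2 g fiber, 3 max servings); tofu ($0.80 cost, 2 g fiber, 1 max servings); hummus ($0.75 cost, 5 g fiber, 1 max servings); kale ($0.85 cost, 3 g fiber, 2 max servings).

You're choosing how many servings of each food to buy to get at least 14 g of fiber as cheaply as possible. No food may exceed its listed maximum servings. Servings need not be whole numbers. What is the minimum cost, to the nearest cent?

$3.25

Cost per g of fiber: hummus $0.1500, peanut butter $0.2750, kale $0.2833, tofu $0.4000, bell pepper $0.5000.
Take 1 serving of hummus: +5.0 g fiber for $0.75 (total $0.75, still need 9.0 g).
Take 3 servings of peanut butter: +6.0 g fiber for $1.65 (total $2.40, still need 3.0 g).
Take 1 serving of kale: +3.0 g fiber for $0.85 (total $3.25, still need 0.0 g).
Filling from the cheapest source first is optimal under one linear minimum: $3.25.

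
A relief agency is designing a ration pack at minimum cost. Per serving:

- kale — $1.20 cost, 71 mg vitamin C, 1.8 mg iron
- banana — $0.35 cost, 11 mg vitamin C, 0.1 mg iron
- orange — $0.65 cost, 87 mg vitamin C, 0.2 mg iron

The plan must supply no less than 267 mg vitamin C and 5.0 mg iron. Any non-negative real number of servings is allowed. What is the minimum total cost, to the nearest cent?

$3.79

The cheapest plan sits at a corner of the feasible region — with two constraints it uses at most two foods.
kale only: max(267/71, 5.0/1.8) = 3.761 servings → $4.51.
banana only: max(267/11, 5.0/0.1) = 50 servings → $17.50.
orange only: max(267/87, 5.0/0.2) = 25 servings → $16.25.
kale + banana with both tight: 2.228 servings and 9.89 servings → $6.14.
kale + orange with both tight: 2.68 servings and 0.882 servings → $3.79.
banana + orange: the both-tight solution has a negative serving — not a feasible corner.
So the least-cost plan costs $3.79.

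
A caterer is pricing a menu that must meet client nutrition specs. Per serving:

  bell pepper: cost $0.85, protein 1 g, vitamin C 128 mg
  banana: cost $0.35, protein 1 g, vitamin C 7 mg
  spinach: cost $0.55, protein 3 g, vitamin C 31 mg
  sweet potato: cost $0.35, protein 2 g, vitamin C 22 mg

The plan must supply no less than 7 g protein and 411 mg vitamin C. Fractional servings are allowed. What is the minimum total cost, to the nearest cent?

With two linear requirements the optimum uses one or two foods; enumerate the corners.
bell pepper only: max(7/1, 411/128) = 7 servings → $5.95.
banana only: max(7/1, 411/7) = 58.71 servings → $20.55.
spinach only: max(7/3, 411/31) = 13.26 servings → $7.29.
sweet potato only: max(7/2, 411/22) = 18.68 servings → $6.54.
bell pepper + banana with both tight: 2.992 servings and 4.008 servings → $3.95.
bell pepper + spinach with both tight: 2.878 servings and 1.374 servings → $3.20.
bell pepper + sweet potato with both tight: 2.855 servings and 2.073 servings → $3.15.
banana + spinach with both targets exact would need a negative amount; discard.
banana + sweet potato: intersection lies outside the first quadrant.
spinach + sweet potato: intersection lies outside the first quadrant.
So the least-cost plan costs $3.15.

$3.15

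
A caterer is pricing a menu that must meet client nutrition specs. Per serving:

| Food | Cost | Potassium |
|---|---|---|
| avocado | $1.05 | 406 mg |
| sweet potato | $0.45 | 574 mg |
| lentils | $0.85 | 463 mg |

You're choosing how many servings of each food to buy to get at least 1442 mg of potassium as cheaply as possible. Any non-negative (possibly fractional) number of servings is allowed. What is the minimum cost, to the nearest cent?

$1.13

Cost per mg of potassium: sweet potato $0.0008, lentils $0.0018, avocado $0.0026.
With no serving limits, use only sweet potato: 1442 mg / 574 mg = 2.512 servings × $0.45 = $1.13.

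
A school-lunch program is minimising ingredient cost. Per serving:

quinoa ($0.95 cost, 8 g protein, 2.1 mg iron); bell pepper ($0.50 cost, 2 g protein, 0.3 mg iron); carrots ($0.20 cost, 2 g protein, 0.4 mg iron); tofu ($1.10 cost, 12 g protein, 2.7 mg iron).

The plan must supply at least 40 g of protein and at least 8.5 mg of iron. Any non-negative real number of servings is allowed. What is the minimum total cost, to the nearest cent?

For a min-cost LP with two ≥-constraints, a basic feasible solution has at most two positive variables.
quinoa only: max(40/8, 8.5/2.1) = 5 servings → $4.75.
bell pepper only: max(40/2, 8.5/0.3) = 28.33 servings → $14.17.
carrots only: max(40/2, 8.5/0.4) = 21.25 servings → $4.25.
tofu only: max(40/12, 8.5/2.7) = 3.333 servings → $3.67.
quinoa + bell pepper with both tight: 2.778 servings and 8.889 servings → $7.08.
quinoa + carrots with both tight: 1 serving and 16 servings → $4.15.
quinoa + tofu: the both-tight solution has a negative serving — not a feasible corner.
bell pepper + carrots: intersection lies outside the first quadrant.
bell pepper + tofu with both tight: 3.333 servings and 2.778 servings → $4.72.
carrots + tofu with both tight: 10 servings and 1.667 servings → $3.83.
So the least-cost plan costs $3.67.

$3.67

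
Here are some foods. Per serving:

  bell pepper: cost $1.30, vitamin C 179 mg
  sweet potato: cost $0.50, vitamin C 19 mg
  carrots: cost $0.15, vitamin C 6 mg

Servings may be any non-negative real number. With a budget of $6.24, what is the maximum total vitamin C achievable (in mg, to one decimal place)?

Vitamin C per dollar: bell pepper 137.7, carrots 40, sweet potato 38.
With no serving limits, spend the whole cost allowance on bell pepper: $6.24 / $1.30 × 179 mg = 859.2 mg.

859.2 mg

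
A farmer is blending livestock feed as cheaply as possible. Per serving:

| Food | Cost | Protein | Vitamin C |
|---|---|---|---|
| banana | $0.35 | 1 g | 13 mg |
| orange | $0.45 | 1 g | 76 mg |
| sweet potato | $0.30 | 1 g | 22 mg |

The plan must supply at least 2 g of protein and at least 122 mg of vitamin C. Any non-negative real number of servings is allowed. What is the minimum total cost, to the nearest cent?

An LP optimum is at a vertex; with two nutrient constraints at most two foods are used. Check each candidate.
banana only: max(2/1, 122/13) = 9.385 servings → $3.28.
orange only: max(2/1, 122/76) = 2 servings → $0.90.
sweet potato only: max(2/1, 122/22) = 5.545 servings → $1.66.
banana + orange with both tight: 0.4762 servings and 1.524 servings → $0.85.
banana + sweet potato: intersection lies outside the first quadrant.
orange + sweet potato with both tight: 1.444 servings and 0.5556 servings → $0.82.
The minimum over all feasible corners is $0.82.

$0.82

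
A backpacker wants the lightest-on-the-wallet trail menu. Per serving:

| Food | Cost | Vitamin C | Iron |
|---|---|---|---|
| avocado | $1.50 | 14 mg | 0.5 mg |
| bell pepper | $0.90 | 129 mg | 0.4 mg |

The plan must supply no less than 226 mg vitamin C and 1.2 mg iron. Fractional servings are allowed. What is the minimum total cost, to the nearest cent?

For a min-cost LP with two ≥-constraints, a basic feasible solution has at most two positive variables.
avocado only: max(226/14, 1.2/0.5) = 16.14 servings → $24.21.
bell pepper only: max(226/129, 1.2/0.4) = 3 servings → $2.70.
avocado + bell pepper with both tight: 1.093 servings and 1.633 servings → $3.11.
So the least-cost plan costs $2.70.

$2.70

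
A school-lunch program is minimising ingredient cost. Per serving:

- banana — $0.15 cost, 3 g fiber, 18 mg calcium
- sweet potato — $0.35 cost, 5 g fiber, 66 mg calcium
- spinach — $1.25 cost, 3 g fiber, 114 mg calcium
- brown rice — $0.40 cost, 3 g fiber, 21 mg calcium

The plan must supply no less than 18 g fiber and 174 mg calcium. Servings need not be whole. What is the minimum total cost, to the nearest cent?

Check every corner: each single food scaled to meet both minima, and each pair solved so both constraints bind.
banana only: max(18/3, 174/18) = 9.667 servings → $1.45.
sweet potato only: max(18/5, 174/66) = 3.6 servings → $1.26.
spinach only: max(18/3, 174/114) = 6 servings → $7.50.
brown rice only: max(18/3, 174/21) = 8.286 servings → $3.31.
banana + sweet potato with both tight: 2.944 servings and 1.833 servings → $1.08.
banana + spinach with both tight: 5.312 servings and 0.6875 servings → $1.66.
banana + brown rice: the both-tight solution has a negative serving — not a feasible corner.
sweet potato + spinach: the both-tight solution has a negative serving — not a feasible corner.
sweet potato + brown rice with both tight: 1.548 servings and 3.419 servings → $1.91.
spinach + brown rice with both tight: 0.5161 servings and 5.484 servings → $2.84.
So the least-cost plan costs $1.08.

$1.08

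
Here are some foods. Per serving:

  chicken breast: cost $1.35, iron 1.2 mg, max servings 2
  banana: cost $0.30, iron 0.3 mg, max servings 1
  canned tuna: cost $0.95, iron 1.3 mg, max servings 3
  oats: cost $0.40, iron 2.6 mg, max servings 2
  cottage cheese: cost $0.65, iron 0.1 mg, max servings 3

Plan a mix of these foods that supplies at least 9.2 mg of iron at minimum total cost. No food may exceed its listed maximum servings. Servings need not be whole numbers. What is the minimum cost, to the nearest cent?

$3.75

Cost per mg of iron: oats $0.1538, canned tuna $0.7308, banana $1.0000, chicken breast $1.1250, cottage cheese $6.5000.
Take 2 servings of oats: +5.2 mg iron for $0.80 (total $0.80, still need 4.0 mg).
Take 3 servings of canned tuna: +3.9 mg iron for $2.85 (total $3.65, still need 0.1 mg).
Take 0.3333 servings of banana: +0.1 mg iron for $0.10 (total $3.75, still need 0.0 mg).
Greedy by cheapest-per-mg is optimal for a single linear constraint, so the minimum cost is $3.75.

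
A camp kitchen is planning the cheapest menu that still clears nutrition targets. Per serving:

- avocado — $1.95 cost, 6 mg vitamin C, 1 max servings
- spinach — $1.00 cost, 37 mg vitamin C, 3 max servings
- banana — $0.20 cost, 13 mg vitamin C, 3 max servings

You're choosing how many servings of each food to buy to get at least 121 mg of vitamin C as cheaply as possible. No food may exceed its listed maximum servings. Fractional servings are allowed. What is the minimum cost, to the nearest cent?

$2.82

Cost per mg of vitamin C: banana $0.0154, spinach $0.0270, avocado $0.3250.
Take 3 servings of banana: +39.0 mg vitamin C for $0.60 (total $0.60, still need 82.0 mg).
Take 2.216 servings of spinach: +82.0 mg vitamin C for $2.22 (total $2.82, still need 0.0 mg).
Filling from the cheapest source first is optimal under one linear minimum: $2.82.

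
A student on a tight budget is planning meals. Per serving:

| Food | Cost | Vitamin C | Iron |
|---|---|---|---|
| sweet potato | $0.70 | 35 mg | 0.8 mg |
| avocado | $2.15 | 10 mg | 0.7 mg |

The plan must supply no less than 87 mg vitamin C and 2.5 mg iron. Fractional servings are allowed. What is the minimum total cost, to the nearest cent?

Check every corner: each single food scaled to meet both minima, and each pair solved so both constraints bind.
sweet potato only: max(87/35, 2.5/0.8) = 3.125 servings → $2.19.
avocado only: max(87/10, 2.5/0.7) = 8.7 servings → $18.70.
sweet potato + avocado with both tight: 2.176 servings and 1.085 servings → $3.86.
Cheapest feasible corner: $2.19.

$2.19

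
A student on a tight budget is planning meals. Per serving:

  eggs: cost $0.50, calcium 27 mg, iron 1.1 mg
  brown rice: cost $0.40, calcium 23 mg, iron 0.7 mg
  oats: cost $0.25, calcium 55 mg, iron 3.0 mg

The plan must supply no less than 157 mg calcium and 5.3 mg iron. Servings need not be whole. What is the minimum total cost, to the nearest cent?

$0.71

Compare the cost at each extreme point of the feasible region.
eggs only: max(157/27, 5.3/1.1) = 5.815 servings → $2.91.
brown rice only: max(157/23, 5.3/0.7) = 7.571 servings → $3.03.
oats only: max(157/55, 5.3/3.0) = 2.855 servings → $0.71.
eggs + brown rice with both tight: 1.875 servings and 4.625 servings → $2.79.
eggs + oats with both targets exact would need a negative amount; discard.
brown rice + oats with both tight: 5.885 servings and 0.3934 servings → $2.45.
The minimum over all feasible corners is $0.71.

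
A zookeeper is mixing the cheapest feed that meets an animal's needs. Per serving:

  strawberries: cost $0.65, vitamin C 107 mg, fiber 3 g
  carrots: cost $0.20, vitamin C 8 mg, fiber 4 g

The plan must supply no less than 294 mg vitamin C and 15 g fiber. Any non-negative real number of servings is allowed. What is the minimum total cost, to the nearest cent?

strawberries only: max(294/107, 15/3) = 5 servings → $3.25.
carrots only: max(294/8, 15/4) = 36.75 servings → $7.35.
strawberries + carrots with both tight: 2.614 servings and 1.79 servings → $2.06.
The minimum over all feasible corners is $2.06.

$2.06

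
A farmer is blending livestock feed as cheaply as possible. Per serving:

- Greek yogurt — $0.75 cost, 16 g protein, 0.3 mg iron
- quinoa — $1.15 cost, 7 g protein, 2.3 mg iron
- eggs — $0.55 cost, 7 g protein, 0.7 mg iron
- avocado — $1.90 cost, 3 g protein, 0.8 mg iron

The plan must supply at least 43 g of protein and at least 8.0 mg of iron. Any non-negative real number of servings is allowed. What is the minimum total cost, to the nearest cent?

$4.74

An LP optimum is at a vertex; with two nutrient constraints at most two foods are used. Check each candidate.
Greek yogurt only: max(43/16, 8.0/0.3) = 26.67 servings → $20.00.
quinoa only: max(43/7, 8.0/2.3) = 6.143 servings → $7.06.
eggs only: max(43/7, 8.0/0.7) = 11.43 servings → $6.29.
avocado only: max(43/3, 8.0/0.8) = 14.33 servings → $27.23.
Greek yogurt + quinoa with both tight: 1.236 servings and 3.317 servings → $4.74.
Greek yogurt + eggs: the both-tight solution has a negative serving — not a feasible corner.
Greek yogurt + avocado with both tight: 0.8739 servings and 9.672 servings → $19.03.
quinoa + eggs with both tight: 2.312 servings and 3.83 servings → $4.77.
quinoa + avocado: the both-tight solution has a negative serving — not a feasible corner.
eggs + avocado with both tight: 2.971 servings and 7.4 servings → $15.69.
Cheapest feasible corner: $4.74.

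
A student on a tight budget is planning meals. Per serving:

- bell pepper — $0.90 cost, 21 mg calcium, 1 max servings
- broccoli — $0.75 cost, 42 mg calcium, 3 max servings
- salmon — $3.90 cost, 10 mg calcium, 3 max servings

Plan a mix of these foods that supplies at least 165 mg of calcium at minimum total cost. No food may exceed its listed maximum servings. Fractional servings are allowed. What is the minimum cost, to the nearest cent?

$10.17

Cost per mg of calcium: broccoli $0.0179, bell pepper $0.0429, salmon $0.3900.
Take 3 servings of broccoli: +126.0 mg calcium for $2.25 (total $2.25, still need 39.0 mg).
Take 1 serving of bell pepper: +21.0 mg calcium for $0.90 (total $3.15, still need 18.0 mg).
Take 1.8 servings of salmon: +18.0 mg calcium for $7.02 (total $10.17, still need 0.0 mg).
Greedy by cheapest-per-mg is optimal for a single linear constraint, so the minimum cost is $10.17.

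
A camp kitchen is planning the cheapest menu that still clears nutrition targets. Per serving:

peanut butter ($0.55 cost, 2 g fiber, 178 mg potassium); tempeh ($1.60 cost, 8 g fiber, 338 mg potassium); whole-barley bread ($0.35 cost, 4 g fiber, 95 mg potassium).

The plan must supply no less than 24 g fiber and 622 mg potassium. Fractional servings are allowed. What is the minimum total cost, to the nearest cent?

$2.25

A basic optimal solution has at most two foods positive. Try each food alone and each pair with both targets met exactly.
peanut butter only: max(24/2, 622/178) = 12 servings → $6.60.
tempeh only: max(24/8, 622/338) = 3 servings → $4.80.
whole-barley bread only: max(24/4, 622/95) = 6.547 servings → $2.29.
peanut butter + tempeh with both targets exact would need a negative amount; discard.
peanut butter + whole-barley bread with both tight: 0.3985 servings and 5.801 servings → $2.25.
tempeh + whole-barley bread with both tight: 0.3514 servings and 5.297 servings → $2.42.
The minimum over all feasible corners is $2.25.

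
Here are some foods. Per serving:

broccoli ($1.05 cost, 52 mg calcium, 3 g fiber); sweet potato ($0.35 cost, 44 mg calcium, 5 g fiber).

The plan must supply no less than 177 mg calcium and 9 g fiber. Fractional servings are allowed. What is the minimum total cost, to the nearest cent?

$1.41

For a min-cost LP with two ≥-constraints, a basic feasible solution has at most two positive variables.
broccoli only: max(177/52, 9/3) = 3.404 servings → $3.57.
sweet potato only: max(177/44, 9/5) = 4.023 servings → $1.41.
broccoli + sweet potato with both targets exact would need a negative amount; discard.
Cheapest feasible corner: $1.41.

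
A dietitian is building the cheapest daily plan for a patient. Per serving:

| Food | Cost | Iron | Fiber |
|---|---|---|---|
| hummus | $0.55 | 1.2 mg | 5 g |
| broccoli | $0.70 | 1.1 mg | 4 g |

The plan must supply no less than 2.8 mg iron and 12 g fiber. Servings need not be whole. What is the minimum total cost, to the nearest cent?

hummus only: max(2.8/1.2, 12/5) = 2.4 servings → $1.32.
broccoli only: max(2.8/1.1, 12/4) = 3 servings → $2.10.
hummus + broccoli with both targets exact would need a negative amount; discard.
Cheapest feasible corner: $1.32.

$1.32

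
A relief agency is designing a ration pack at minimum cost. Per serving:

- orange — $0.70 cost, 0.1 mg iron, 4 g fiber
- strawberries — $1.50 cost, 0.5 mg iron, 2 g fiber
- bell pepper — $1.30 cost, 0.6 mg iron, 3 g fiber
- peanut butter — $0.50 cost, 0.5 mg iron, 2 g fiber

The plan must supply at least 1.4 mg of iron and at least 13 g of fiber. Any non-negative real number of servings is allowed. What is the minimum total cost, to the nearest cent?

$2.63

An LP optimum is at a vertex; with two nutrient constraints at most two foods are used. Check each candidate.
orange only: max(1.4/0.1, 13/4) = 14 servings → $9.80.
strawberries only: max(1.4/0.5, 13/2) = 6.5 servings → $9.75.
bell pepper only: max(1.4/0.6, 13/3) = 4.333 servings → $5.63.
peanut butter only: max(1.4/0.5, 13/2) = 6.5 servings → $3.25.
orange + strawberries with both tight: 2.056 servings and 2.389 servings → $5.02.
orange + bell pepper with both tight: 1.714 servings and 2.048 servings → $3.86.
orange + peanut butter with both tight: 2.056 servings and 2.389 servings → $2.63.
strawberries + bell pepper: the both-tight solution has a negative serving — not a feasible corner.
strawberries + peanut butter (both tight): parallel constraints — no distinct corner.
bell pepper + peanut butter: the both-tight solution has a negative serving — not a feasible corner.
Cheapest feasible corner: $2.63.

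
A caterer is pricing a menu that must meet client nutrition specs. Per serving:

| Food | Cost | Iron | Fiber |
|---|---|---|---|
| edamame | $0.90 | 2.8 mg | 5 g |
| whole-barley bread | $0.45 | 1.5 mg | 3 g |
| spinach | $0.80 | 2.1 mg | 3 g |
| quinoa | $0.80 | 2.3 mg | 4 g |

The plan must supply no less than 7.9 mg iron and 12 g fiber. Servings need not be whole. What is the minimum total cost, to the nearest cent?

With two linear requirements the optimum uses one or two foods; enumerate the corners.
edamame only: max(7.9/2.8, 12/5) = 2.821 servings → $2.54.
whole-barley bread only: max(7.9/1.5, 12/3) = 5.267 servings → $2.37.
spinach only: max(7.9/2.1, 12/3) = 4 servings → $3.20.
quinoa only: max(7.9/2.3, 12/4) = 3.435 servings → $2.75.
edamame + whole-barley bread: the both-tight solution has a negative serving — not a feasible corner.
edamame + spinach with both tight: 0.7143 servings and 2.81 servings → $2.89.
edamame + quinoa with both targets exact would need a negative amount; discard.
whole-barley bread + spinach with both tight: 0.8333 servings and 3.167 servings → $2.91.
whole-barley bread + quinoa: intersection lies outside the first quadrant.
spinach + quinoa with both tight: 2.667 servings and 1 serving → $2.93.
So the least-cost plan costs $2.37.

$2.37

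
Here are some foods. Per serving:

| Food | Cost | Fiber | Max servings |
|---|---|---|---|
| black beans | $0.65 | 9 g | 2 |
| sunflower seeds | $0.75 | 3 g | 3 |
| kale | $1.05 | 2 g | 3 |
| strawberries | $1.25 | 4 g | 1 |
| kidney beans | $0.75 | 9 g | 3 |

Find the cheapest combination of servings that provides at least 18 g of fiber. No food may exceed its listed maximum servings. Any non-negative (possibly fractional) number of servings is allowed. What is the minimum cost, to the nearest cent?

$1.30

Cost per g of fiber: black beans $0.0722, kidney beans $0.0833, sunflower seeds $0.2500, strawberries $0.3125, kale $0.5250.
Take 2 servings of black beans: +18.0 g fiber for $1.30 (total $1.30, still need 0.0 g).
Filling from the cheapest source first is optimal under one linear minimum: $1.30.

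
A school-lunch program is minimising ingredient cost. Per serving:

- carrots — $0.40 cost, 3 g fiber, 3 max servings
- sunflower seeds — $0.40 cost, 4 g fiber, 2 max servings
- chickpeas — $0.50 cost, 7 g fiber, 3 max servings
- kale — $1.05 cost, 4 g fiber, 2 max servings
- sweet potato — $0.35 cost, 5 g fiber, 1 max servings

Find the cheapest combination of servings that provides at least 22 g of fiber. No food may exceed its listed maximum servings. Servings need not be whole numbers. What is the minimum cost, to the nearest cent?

$1.56

Cost per g of fiber: sweet potato $0.0700, chickpeas $0.0714, sunflower seeds $0.1000, carrots $0.1333, kale $0.2625.
Take 1 serving of sweet potato: +5.0 g fiber for $0.35 (total $0.35, still need 17.0 g).
Take 2.429 servings of chickpeas: +17.0 g fiber for $1.21 (total $1.56, still need 0.0 g).
Greedy by cheapest-per-g is optimal for a single linear constraint, so the minimum cost is $1.56.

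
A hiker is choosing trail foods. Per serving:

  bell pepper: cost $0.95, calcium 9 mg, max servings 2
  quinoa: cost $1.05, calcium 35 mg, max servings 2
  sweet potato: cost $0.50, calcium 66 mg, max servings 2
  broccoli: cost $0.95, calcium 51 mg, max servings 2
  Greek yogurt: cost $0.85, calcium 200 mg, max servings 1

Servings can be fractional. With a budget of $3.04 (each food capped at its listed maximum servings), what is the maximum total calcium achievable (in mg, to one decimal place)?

Calcium per dollar: Greek yogurt 235.3, sweet potato 132, broccoli 53.68, quinoa 33.33, bell pepper 9.474.
Take 1 serving of Greek yogurt: spends $0.85, +200.0 mg calcium (running total 200.0 mg).
Take 2 servings of sweet potato: spends $1.00, +132.0 mg calcium (running total 332.0 mg).
Take 1.253 servings of broccoli: spends $1.19, +63.9 mg calcium (running total 395.9 mg).
Greedy by best ratio exhausts the cost allowance optimally: 395.9 mg.

395.9 mg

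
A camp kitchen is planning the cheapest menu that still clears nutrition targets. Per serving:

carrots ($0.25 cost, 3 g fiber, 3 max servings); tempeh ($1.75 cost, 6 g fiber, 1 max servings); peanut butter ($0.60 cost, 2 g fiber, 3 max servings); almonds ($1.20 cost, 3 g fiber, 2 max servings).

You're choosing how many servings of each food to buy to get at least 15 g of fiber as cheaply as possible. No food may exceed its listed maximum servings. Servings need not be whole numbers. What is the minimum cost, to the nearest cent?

$2.50

Cost per g of fiber: carrots $0.0833, tempeh $0.2917, peanut butter $0.3000, almonds $0.4000.
Take 3 servings of carrots: +9.0 g fiber for $0.75 (total $0.75, still need 6.0 g).
Take 1 serving of tempeh: +6.0 g fiber for $1.75 (total $2.50, still need 0.0 g).
Filling from the cheapest source first is optimal under one linear minimum: $2.50.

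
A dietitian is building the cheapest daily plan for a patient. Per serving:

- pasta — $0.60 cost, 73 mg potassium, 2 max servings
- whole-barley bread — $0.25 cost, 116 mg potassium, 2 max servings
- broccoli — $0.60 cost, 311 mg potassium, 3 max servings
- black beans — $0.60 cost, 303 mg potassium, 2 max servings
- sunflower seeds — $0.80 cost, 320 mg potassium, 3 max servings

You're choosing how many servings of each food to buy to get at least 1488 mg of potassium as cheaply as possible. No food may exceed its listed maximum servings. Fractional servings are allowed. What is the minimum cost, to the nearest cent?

Cost per mg of potassium: broccoli $0.0019, black beans $0.0020, whole-barley bread $0.0022, sunflower seeds $0.0025, pasta $0.0082.
Take 3 servings of broccoli: +933.0 mg potassium for $1.80 (total $1.80, still need 555.0 mg).
Take 1.832 servings of black beans: +555.0 mg potassium for $1.10 (total $2.90, still need 0.0 mg).
Greedy by cheapest-per-mg is optimal for a single linear constraint, so the minimum cost is $2.90.

$2.90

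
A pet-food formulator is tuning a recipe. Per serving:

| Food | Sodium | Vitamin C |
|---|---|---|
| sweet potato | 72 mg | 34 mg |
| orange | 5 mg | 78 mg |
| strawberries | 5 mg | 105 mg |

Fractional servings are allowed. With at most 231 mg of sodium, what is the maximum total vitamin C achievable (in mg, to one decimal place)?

Vitamin C per mg sodium: strawberries 21, orange 15.6, sweet potato 0.4722.
With no serving limits, spend the whole sodium allowance on strawberries: 231 mg / 5 mg × 105 mg = 4851.0 mg.

4851.0 mg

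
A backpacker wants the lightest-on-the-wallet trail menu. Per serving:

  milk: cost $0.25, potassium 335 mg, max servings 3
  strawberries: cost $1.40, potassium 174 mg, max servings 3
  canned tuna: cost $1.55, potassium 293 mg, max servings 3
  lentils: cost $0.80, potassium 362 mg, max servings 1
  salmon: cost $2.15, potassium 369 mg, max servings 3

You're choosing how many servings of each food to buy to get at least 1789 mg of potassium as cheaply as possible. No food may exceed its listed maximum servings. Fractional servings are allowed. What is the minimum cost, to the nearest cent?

$3.78

Cost per mg of potassium: milk $0.0007, lentils $0.0022, canned tuna $0.0053, salmon $0.0058, strawberries $0.0080.
Take 3 servings of milk: +1005.0 mg potassium for $0.75 (total $0.75, still need 784.0 mg).
Take 1 serving of lentils: +362.0 mg potassium for $0.80 (total $1.55, still need 422.0 mg).
Take 1.44 servings of canned tuna: +422.0 mg potassium for $2.23 (total $3.78, still need 0.0 mg).
Greedy by cheapest-per-mg is optimal for a single linear constraint, so the minimum cost is $3.78.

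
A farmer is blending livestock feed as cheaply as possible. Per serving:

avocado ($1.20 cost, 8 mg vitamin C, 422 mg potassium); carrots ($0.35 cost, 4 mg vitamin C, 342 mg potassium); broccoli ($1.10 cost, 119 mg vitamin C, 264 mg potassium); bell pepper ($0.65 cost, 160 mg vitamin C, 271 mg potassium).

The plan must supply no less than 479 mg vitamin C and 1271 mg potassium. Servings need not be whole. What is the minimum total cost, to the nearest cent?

Compare the cost at each extreme point of the feasible region.
avocado only: max(479/8, 1271/422) = 59.88 servings → $71.85.
carrots only: max(479/4, 1271/342) = 119.8 servings → $41.91.
broccoli only: max(479/119, 1271/264) = 4.814 servings → $5.30.
bell pepper only: max(479/160, 1271/271) = 4.69 servings → $3.05.
avocado + carrots: the both-tight solution has a negative serving — not a feasible corner.
avocado + broccoli with both tight: 0.5154 servings and 3.991 servings → $5.01.
avocado + bell pepper with both tight: 1.125 servings and 2.937 servings → $3.26.
carrots + broccoli with both tight: 0.6254 servings and 4.004 servings → $4.62.
carrots + bell pepper with both tight: 1.371 servings and 2.959 servings → $2.40.
broccoli + bell pepper: the both-tight solution has a negative serving — not a feasible corner.
So the least-cost plan costs $2.40.

$2.40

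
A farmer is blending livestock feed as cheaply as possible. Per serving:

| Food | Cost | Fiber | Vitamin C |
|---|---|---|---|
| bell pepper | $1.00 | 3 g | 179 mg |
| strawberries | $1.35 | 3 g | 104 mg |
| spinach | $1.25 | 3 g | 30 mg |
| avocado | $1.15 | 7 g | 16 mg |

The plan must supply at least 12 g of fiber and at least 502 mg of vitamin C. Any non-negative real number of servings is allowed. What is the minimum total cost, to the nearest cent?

$3.37

At the optimum either one food covers both requirements or two foods hit both targets exactly; no other combination can be cheaper.
bell pepper only: max(12/3, 502/179) = 4 servings → $4.00.
strawberries only: max(12/3, 502/104) = 4.827 servings → $6.52.
spinach only: max(12/3, 502/30) = 16.73 servings → $20.92.
avocado only: max(12/7, 502/16) = 31.38 servings → $36.08.
bell pepper + strawberries with both tight: 1.147 servings and 2.853 servings → $5.00.
bell pepper + spinach with both tight: 2.564 servings and 1.436 servings → $4.36.
bell pepper + avocado with both tight: 2.757 servings and 0.5328 servings → $3.37.
strawberries + spinach: intersection lies outside the first quadrant.
strawberries + avocado: intersection lies outside the first quadrant.
spinach + avocado: the both-tight solution has a negative serving — not a feasible corner.
Cheapest feasible corner: $3.37.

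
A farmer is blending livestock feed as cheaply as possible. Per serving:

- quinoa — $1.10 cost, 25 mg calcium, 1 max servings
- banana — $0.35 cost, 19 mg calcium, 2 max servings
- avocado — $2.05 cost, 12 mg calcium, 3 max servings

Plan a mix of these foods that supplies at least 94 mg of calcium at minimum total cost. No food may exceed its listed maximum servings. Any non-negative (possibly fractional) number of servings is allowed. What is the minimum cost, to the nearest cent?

$7.10

Cost per mg of calcium: banana $0.0184, quinoa $0.0440, avocado $0.1708.
Take 2 servings of banana: +38.0 mg calcium for $0.70 (total $0.70, still need 56.0 mg).
Take 1 serving of quinoa: +25.0 mg calcium for $1.10 (total $1.80, still need 31.0 mg).
Take 2.583 servings of avocado: +31.0 mg calcium for $5.30 (total $7.10, still need 0.0 mg).
Greedy by cheapest-per-mg is optimal for a single linear constraint, so the minimum cost is $7.10.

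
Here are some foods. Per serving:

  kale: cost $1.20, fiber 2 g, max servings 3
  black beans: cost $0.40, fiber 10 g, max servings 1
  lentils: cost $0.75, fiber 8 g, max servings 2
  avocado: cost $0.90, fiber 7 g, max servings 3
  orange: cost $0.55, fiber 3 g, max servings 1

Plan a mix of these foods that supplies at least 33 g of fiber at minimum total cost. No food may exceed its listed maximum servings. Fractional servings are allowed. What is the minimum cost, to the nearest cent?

$2.80

Cost per g of fiber: black beans $0.0400, lentils $0.0938, avocado $0.1286, orange $0.1833, kale $0.6000.
Take 1 serving of black beans: +10.0 g fiber for $0.40 (total $0.40, still need 23.0 g).
Take 2 servings of lentils: +16.0 g fiber for $1.50 (total $1.90, still need 7.0 g).
Take 1 serving of avocado: +7.0 g fiber for $0.90 (total $2.80, still need 0.0 g).
Greedy by cheapest-per-g is optimal for a single linear constraint, so the minimum cost is $2.80.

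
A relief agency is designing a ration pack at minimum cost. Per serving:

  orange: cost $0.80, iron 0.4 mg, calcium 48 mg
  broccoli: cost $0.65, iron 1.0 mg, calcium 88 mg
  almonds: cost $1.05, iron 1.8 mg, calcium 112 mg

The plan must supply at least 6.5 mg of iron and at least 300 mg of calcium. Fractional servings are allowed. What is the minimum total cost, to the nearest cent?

$3.79

At the optimum either one food covers both requirements or two foods hit both targets exactly; no other combination can be cheaper.
orange only: max(6.5/0.4, 300/48) = 16.25 servings → $13.00.
broccoli only: max(6.5/1.0, 300/88) = 6.5 servings → $4.22.
almonds only: max(6.5/1.8, 300/112) = 3.611 servings → $3.79.
orange + broccoli: intersection lies outside the first quadrant.
orange + almonds with both targets exact would need a negative amount; discard.
broccoli + almonds: intersection lies outside the first quadrant.
Cheapest feasible corner: $3.79.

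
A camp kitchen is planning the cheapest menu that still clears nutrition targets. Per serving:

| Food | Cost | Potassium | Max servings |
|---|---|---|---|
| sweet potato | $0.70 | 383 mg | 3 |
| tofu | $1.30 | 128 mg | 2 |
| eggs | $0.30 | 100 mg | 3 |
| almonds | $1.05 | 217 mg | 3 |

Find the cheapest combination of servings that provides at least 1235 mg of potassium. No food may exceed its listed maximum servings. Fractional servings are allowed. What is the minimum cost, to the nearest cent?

$2.36

Cost per mg of potassium: sweet potato $0.0018, eggs $0.0030, almonds $0.0048, tofu $0.0102.
Take 3 servings of sweet potato: +1149.0 mg potassium for $2.10 (total $2.10, still need 86.0 mg).
Take 0.86 servings of eggs: +86.0 mg potassium for $0.26 (total $2.36, still need 0.0 mg).
Greedy by cheapest-per-mg is optimal for a single linear constraint, so the minimum cost is $2.36.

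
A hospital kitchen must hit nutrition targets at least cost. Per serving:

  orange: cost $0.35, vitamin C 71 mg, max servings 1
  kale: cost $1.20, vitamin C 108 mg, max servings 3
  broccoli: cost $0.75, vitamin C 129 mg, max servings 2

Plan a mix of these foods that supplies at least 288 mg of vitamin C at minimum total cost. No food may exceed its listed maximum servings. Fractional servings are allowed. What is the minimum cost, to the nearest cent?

$1.61

Cost per mg of vitamin C: orange $0.0049, broccoli $0.0058, kale $0.0111.
Take 1 serving of orange: +71.0 mg vitamin C for $0.35 (total $0.35, still need 217.0 mg).
Take 1.682 servings of broccoli: +217.0 mg vitamin C for $1.26 (total $1.61, still need 0.0 mg).
Greedy by cheapest-per-mg is optimal for a single linear constraint, so the minimum cost is $1.61.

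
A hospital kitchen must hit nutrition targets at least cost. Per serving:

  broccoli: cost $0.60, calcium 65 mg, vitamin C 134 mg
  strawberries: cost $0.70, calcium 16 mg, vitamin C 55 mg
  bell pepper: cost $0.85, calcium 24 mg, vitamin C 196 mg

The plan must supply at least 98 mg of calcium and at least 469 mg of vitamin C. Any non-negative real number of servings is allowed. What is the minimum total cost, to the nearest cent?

$2.05

broccoli only: max(98/65, 469/134) = 3.5 servings → $2.10.
strawberries only: max(98/16, 469/55) = 8.527 servings → $5.97.
bell pepper only: max(98/24, 469/196) = 4.083 servings → $3.47.
broccoli + strawberries: the both-tight solution has a negative serving — not a feasible corner.
broccoli + bell pepper with both tight: 0.8349 servings and 1.822 servings → $2.05.
strawberries + bell pepper with both tight: 4.379 servings and 1.164 servings → $4.05.
Cheapest feasible corner: $2.05.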